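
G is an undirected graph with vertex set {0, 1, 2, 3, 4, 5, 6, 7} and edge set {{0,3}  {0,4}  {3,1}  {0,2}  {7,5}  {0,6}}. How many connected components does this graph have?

2

Starting from 5 we can reach 5, 7. That is one component of size 2.
Starting from 0 we can reach 0, 1, 2, 3, 4, 6. That is one component of size 6.
Total: 2 components.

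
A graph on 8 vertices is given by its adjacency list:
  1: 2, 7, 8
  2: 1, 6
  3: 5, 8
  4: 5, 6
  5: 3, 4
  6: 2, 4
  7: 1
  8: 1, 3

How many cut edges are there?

The edges on the cycle 5-3-8-1-2-6-4-5 are not bridges since each lies on that cycle.
But removing 1-7 disconnects 1 from 7 — this is a bridge.

1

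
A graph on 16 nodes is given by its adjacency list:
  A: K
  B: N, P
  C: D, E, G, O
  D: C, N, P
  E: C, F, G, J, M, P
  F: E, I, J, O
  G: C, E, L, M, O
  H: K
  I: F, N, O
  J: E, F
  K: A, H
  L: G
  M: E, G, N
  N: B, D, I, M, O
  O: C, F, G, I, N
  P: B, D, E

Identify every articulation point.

Removing G increases the component count from 2 to 3, so G is a cut vertex.
Removing K increases the component count from 2 to 3, so K is a cut vertex.
By contrast removing N leaves 2 components; it is not a cut vertex. No other vertex is a cut vertex either.

G, K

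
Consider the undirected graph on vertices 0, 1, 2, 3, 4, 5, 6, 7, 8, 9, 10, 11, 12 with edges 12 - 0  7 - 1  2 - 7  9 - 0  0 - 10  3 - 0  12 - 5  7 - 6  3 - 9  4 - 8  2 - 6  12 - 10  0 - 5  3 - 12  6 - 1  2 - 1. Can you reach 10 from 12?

From 12 we can reach 0, 3, 5, 9, 10, 12, which includes 10.

Yes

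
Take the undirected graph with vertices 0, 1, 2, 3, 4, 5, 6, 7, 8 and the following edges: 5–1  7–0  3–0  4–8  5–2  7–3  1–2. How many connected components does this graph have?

6 is isolated — a component by itself.
Starting from 4 we can reach 4, 8. That is one component of size 2.
Starting from 0 we can reach 0, 3, 7. That is one component of size 3.
Starting from 1 we can reach 1, 2, 5. That is one component of size 3.
Total: 4 components.

4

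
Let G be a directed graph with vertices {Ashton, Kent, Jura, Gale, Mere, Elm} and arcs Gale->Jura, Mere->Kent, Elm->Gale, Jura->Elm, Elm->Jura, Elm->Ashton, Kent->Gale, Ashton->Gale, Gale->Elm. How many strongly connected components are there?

3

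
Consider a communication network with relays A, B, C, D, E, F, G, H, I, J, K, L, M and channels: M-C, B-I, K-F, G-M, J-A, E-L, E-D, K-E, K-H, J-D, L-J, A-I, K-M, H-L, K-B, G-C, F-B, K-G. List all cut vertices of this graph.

Removing K increases the component count from 1 to 2, so K is a cut vertex.
By contrast removing J leaves 1 component; it is not a cut vertex. No other vertex is a cut vertex either.

K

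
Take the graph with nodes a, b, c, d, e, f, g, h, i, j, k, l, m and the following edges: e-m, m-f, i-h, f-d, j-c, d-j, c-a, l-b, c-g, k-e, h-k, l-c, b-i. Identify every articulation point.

c

Removing c increases the component count from 1 to 3, so c is a cut vertex.
By contrast removing d leaves 1 component; it is not a cut vertex. No other vertex is a cut vertex either.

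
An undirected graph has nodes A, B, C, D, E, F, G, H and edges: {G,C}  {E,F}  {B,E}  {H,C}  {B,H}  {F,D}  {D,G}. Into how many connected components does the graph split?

A is isolated — a component by itself.
Starting from B we can reach B, C, D, E, F, G, H. That is one component of size 7.
Total: 2 components.

2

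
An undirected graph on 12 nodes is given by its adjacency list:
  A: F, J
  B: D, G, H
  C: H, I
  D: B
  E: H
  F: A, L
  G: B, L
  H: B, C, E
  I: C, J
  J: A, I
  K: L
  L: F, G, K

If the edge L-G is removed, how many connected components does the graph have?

1

L and G are still connected via L-F-A-J-I-C-H-B-G, so the component count stays at 1.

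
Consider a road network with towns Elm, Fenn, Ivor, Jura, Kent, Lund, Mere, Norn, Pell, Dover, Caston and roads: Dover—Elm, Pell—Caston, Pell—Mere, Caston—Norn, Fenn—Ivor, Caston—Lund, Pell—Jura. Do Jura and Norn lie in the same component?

Yes

From Jura we can reach Jura, Lund, Mere, Norn, Pell, Caston, which includes Norn.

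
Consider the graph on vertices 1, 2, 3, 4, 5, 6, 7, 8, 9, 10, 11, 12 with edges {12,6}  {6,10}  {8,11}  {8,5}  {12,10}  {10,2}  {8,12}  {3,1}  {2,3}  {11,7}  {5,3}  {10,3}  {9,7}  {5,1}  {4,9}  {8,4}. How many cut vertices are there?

Removing 8 increases the component count from 1 to 2, so 8 is a cut vertex.
By contrast removing 1 leaves 1 component; it is not a cut vertex. No other vertex is a cut vertex either.

1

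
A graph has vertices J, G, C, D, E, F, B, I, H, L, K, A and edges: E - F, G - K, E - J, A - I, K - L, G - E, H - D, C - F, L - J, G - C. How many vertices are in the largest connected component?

B is isolated — a component by itself.
Starting from A we can reach A, I. That is one component of size 2.
Starting from D we can reach D, H. That is one component of size 2.
Starting from C we can reach C, E, F, G, J, K, L. That is one component of size 7.
The largest has 7 vertices.

7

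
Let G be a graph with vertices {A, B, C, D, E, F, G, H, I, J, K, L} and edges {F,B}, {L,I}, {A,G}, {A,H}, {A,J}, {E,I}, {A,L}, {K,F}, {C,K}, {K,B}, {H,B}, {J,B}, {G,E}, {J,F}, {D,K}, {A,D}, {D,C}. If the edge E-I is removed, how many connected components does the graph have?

1

E and I are still connected via E-G-A-L-I, so the component count stays at 1.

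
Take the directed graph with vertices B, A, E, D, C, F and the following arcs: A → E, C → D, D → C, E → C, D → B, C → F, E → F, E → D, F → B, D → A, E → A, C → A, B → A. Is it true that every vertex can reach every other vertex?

Yes

From C we can reach every vertex (A, B, C, D, E, F), and every vertex can reach C (A, B, C, D, E, F). So the whole graph is one strongly connected component.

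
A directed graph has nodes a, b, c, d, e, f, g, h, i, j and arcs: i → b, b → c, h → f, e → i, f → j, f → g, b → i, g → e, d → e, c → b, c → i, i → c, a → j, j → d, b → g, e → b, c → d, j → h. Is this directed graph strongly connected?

No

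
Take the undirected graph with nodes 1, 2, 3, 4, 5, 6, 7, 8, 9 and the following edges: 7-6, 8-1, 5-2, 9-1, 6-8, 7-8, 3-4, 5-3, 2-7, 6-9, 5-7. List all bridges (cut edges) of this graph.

3-4, 3-5

The edges on the cycle 5-2-7-5 are not bridges since each lies on that cycle.
But removing 3-5 disconnects 3 from 5; removing 4-3 disconnects 4 from 3 — these are bridges.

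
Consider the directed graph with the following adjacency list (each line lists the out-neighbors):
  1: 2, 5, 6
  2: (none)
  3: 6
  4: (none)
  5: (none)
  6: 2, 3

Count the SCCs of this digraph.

{3, 6} are all mutually reachable — one SCC of size 2.
{5} is an SCC by itself.
{2} is an SCC by itself.
{1} is an SCC by itself.
{4} is an SCC by itself.
That gives 5 strongly connected components.

5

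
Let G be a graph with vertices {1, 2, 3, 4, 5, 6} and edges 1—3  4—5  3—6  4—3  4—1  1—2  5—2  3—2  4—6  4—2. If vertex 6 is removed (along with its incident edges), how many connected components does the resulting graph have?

With 6 gone, the remaining components are: {1, 2, 3, 4, 5}.
That is 1 component.

1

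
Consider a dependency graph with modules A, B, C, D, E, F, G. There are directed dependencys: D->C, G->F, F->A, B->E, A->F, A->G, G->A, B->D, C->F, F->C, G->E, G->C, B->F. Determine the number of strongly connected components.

4

{A, C, F, G} are all mutually reachable — one SCC of size 4.
{D} is an SCC by itself.
{E} is an SCC by itself.
{B} is an SCC by itself.
That gives 4 strongly connected components.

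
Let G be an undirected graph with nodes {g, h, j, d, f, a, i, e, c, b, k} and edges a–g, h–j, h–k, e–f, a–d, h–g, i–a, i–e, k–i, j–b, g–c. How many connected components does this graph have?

Starting from a we can reach a, b, c, d, e, f, g, h, i, j, k. That is one component of size 11.
Total: 1 component.

1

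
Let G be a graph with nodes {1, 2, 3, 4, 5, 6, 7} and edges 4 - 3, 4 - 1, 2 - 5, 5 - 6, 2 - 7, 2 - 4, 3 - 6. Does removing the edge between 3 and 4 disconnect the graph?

No

After removing 3 - 4, the path 3-6-5-2-4 still connects them, so the edge is not a bridge.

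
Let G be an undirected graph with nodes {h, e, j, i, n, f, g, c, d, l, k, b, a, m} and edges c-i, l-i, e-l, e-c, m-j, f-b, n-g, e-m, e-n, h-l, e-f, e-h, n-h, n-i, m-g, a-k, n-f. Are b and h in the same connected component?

Yes

From b we can reach b, c, e, f, g, h, i, j, l, m, n, which includes h.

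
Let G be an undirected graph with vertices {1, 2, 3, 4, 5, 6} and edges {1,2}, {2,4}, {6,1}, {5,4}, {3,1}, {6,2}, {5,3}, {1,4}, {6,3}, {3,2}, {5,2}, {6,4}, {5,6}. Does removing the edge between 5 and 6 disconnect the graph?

No

After removing 5–6, the path 5-2-6 still connects them, so the edge is not a bridge.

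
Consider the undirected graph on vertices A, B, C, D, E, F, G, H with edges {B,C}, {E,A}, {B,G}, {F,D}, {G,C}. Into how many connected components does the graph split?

H is isolated — a component by itself.
Starting from D we can reach D, F. That is one component of size 2.
Starting from A we can reach A, E. That is one component of size 2.
Starting from B we can reach B, C, G. That is one component of size 3.
Total: 4 components.

4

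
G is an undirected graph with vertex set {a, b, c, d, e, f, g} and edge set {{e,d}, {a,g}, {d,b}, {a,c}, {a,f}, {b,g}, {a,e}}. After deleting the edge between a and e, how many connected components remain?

1

a and e are still connected via a-g-b-d-e, so the component count stays at 1.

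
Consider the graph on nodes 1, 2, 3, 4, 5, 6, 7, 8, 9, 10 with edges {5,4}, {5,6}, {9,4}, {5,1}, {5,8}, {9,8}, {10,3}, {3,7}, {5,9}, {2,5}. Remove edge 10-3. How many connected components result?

Before removal there are 2 components.
10-3 is a bridge — removing it separates 10's side from 3's side.
After removal: 3 components.

3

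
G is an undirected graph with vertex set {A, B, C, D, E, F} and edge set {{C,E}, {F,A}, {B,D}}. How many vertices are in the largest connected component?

2

Starting from A we can reach A, F. That is one component of size 2.
Starting from B we can reach B, D. That is one component of size 2.
Starting from C we can reach C, E. That is one component of size 2.
The largest has 2 vertices.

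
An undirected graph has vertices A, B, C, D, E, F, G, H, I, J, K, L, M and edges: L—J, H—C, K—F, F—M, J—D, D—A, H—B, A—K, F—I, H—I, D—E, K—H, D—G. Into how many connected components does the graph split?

1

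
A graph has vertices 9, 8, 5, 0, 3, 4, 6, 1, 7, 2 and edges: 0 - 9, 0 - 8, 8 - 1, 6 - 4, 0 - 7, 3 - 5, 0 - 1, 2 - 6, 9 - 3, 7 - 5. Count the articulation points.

2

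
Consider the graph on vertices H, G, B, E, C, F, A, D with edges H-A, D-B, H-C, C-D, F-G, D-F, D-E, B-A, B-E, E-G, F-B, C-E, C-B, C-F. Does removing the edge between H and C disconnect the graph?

After removing H-C, the path H-A-B-C still connects them, so the edge is not a bridge.

No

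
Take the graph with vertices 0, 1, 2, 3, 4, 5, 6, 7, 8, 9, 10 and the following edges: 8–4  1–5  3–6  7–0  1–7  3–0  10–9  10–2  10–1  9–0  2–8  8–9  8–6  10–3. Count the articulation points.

2

Removing 1 increases the component count from 1 to 2, so 1 is a cut vertex.
Removing 8 increases the component count from 1 to 2, so 8 is a cut vertex.
By contrast removing 5 leaves 1 component; it is not a cut vertex. No other vertex is a cut vertex either.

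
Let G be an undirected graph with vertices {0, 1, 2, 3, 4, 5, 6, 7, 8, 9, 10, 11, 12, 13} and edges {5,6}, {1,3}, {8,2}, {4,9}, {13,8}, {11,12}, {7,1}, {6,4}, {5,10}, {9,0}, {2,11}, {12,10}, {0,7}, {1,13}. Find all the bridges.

The edges on the cycle 5-6-4-9-0-7-1-13-8-2-11-12-10-5 are not bridges since each lies on that cycle.
But removing 3-1 disconnects 3 from 1 — this is a bridge.

1-3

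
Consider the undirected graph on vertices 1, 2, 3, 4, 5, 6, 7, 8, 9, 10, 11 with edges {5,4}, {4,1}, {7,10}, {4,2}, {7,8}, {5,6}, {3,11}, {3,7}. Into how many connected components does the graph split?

3

9 is isolated — a component by itself.
Starting from 1 we can reach 1, 2, 4, 5, 6. That is one component of size 5.
Starting from 3 we can reach 3, 7, 8, 10, 11. That is one component of size 5.
Total: 3 components.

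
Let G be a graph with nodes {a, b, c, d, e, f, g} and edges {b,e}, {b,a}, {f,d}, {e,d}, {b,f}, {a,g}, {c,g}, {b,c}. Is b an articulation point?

Yes

Deleting b raises the number of components from 1 to 2, so b is a cut vertex.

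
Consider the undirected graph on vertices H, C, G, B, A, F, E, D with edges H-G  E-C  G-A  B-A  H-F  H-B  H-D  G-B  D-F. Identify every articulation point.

Removing H increases the component count from 2 to 3, so H is a cut vertex.
By contrast removing C leaves 2 components; it is not a cut vertex. No other vertex is a cut vertex either.

H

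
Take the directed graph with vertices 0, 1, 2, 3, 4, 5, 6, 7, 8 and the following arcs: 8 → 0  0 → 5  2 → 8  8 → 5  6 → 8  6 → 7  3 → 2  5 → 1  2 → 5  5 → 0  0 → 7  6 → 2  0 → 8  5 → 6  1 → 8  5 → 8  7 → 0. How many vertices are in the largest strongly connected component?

7

{0, 1, 2, 5, 6, 7, 8} are all mutually reachable — one SCC of size 7.
{3} is an SCC by itself.
{4} is an SCC by itself.
The largest has 7 vertices.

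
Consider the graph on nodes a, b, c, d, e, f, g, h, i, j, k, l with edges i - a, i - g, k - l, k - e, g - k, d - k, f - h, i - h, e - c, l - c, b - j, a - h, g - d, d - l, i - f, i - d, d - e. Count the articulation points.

1

Removing i increases the component count from 2 to 3, so i is a cut vertex.
By contrast removing b leaves 2 components; it is not a cut vertex. No other vertex is a cut vertex either.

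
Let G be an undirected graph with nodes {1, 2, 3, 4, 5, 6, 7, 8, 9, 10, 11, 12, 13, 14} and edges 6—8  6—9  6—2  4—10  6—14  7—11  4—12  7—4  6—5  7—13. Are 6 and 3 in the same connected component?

No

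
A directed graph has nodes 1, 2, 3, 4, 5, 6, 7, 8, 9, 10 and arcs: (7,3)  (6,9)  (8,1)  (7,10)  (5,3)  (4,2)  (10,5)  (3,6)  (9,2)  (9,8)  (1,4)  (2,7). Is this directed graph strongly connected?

Yes

From 4 we can reach every vertex (1, 2, 3, 4, 5, 6, 7, 8, 9, 10), and every vertex can reach 4 (1, 2, 3, 4, 5, 6, 7, 8, 9, 10). So the whole graph is one strongly connected component.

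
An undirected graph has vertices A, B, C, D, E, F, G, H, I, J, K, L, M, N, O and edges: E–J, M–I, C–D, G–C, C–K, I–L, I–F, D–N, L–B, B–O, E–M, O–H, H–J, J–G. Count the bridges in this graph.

The edges on the cycle E-M-I-L-B-O-H-J-E are not bridges since each lies on that cycle.
But removing F–I disconnects F from I; removing G–C disconnects G from C; removing D–N disconnects D from N; removing G–J disconnects G from J — these are bridges.
In total 6 edges are bridges.

6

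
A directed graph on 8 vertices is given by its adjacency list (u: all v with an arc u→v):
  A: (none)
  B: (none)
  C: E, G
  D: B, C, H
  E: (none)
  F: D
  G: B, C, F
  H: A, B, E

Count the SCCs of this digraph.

5

{C, D, F, G} are all mutually reachable — one SCC of size 4.
{E} is an SCC by itself.
{A} is an SCC by itself.
{B} is an SCC by itself.
{H} is an SCC by itself.
That gives 5 strongly connected components.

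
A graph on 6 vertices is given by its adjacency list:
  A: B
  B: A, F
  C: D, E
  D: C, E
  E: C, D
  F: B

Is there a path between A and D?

The component containing A is {A, B, F}, and D is not in it.

No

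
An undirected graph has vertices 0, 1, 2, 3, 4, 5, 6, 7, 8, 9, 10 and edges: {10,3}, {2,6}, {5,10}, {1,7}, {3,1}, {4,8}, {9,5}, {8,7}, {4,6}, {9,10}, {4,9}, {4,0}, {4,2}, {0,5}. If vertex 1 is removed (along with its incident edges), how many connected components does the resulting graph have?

With 1 gone, the remaining components are: {0, 2, 3, 4, 5, 6, 7, 8, 9, 10}.
That is 1 component.

1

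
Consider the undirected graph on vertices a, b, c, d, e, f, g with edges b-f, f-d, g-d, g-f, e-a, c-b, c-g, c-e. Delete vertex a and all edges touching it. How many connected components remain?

1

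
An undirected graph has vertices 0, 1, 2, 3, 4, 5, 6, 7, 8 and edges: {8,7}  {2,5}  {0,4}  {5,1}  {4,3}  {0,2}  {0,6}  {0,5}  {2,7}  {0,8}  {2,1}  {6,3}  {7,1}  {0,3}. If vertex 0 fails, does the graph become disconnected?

Deleting 0 raises the number of components from 1 to 2, so 0 is a cut vertex.

Yes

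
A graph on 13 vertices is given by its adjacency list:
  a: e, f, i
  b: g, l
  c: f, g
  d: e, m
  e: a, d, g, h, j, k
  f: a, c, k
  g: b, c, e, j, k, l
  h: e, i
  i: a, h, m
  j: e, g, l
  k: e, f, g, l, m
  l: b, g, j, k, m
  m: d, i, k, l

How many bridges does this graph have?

The edges on the cycle e-h-i-m-d-e are not bridges since each lies on that cycle.
Every edge lies on some cycle, so there are no bridges.

0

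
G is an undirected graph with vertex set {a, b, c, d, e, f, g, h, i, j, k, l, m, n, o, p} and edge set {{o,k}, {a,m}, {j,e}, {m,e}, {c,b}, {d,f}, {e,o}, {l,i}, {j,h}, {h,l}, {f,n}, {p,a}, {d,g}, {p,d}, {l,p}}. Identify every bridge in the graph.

b-c, d-f, d-g, d-p, e-o, f-n, i-l, k-o

The edges on the cycle j-h-l-p-a-m-e-j are not bridges since each lies on that cycle.
But removing f–d disconnects f from d; removing o–k disconnects o from k; removing l–i disconnects l from i; removing p–d disconnects p from d — these are bridges.
In total 8 edges are bridges.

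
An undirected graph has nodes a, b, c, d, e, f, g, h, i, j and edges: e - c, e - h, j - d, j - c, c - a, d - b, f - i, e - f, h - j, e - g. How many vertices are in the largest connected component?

Starting from a we can reach a, b, c, d, e, f, g, h, i, j. That is one component of size 10.
The largest has 10 vertices.

10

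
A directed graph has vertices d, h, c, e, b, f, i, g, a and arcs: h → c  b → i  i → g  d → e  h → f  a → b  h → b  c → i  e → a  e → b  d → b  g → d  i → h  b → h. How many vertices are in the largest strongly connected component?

{a, b, c, d, e, g, h, i} are all mutually reachable — one SCC of size 8.
{f} is an SCC by itself.
The largest has 8 vertices.

8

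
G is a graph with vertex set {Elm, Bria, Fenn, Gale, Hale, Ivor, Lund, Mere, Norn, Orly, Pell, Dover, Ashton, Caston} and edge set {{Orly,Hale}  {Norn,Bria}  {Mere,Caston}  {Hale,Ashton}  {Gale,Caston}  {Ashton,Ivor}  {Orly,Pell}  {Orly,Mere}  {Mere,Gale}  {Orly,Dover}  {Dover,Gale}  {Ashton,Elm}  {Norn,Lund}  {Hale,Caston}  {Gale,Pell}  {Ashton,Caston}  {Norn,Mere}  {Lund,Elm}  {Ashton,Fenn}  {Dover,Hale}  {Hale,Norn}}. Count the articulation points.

2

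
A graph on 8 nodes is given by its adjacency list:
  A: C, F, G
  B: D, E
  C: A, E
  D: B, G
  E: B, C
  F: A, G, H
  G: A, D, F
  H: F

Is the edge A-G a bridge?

No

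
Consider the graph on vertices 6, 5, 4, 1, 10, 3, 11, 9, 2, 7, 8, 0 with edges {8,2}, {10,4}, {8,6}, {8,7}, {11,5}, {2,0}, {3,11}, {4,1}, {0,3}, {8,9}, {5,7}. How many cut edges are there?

The edges on the cycle 8-2-0-3-11-5-7-8 are not bridges since each lies on that cycle.
But removing 8 - 6 disconnects 8 from 6; removing 4 - 1 disconnects 4 from 1; removing 10 - 4 disconnects 10 from 4; removing 8 - 9 disconnects 8 from 9 — these are bridges.
That makes 4 bridges.

4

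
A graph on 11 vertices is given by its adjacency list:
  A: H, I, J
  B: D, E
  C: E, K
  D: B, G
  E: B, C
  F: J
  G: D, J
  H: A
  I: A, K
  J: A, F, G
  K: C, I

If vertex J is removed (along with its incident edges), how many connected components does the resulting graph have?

2

With J gone, the remaining components are: {F}; {A, B, C, D, E, G, H, I, K}.
That is 2 components.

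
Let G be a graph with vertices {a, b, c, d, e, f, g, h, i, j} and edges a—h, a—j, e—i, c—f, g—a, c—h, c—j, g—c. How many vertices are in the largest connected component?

6

b is isolated — a component by itself.
d is isolated — a component by itself.
Starting from e we can reach e, i. That is one component of size 2.
Starting from a we can reach a, c, f, g, h, j. That is one component of size 6.
The largest has 6 vertices.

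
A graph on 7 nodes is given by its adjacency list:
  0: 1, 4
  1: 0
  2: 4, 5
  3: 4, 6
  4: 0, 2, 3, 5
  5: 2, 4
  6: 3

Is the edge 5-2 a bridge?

No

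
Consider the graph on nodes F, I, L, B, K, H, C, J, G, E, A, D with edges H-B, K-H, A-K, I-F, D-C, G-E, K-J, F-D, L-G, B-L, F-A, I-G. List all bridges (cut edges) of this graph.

C-D, D-F, E-G, J-K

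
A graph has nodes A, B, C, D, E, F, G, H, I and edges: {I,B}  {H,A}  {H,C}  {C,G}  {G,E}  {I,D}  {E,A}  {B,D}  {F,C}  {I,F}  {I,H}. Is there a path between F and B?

From F we can reach A, B, C, D, E, F, G, H, I, which includes B.

Yes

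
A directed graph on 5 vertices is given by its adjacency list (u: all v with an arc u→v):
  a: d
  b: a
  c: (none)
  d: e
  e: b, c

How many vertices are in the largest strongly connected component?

{a, b, d, e} are all mutually reachable — one SCC of size 4.
{c} is an SCC by itself.
The largest has 4 vertices.

4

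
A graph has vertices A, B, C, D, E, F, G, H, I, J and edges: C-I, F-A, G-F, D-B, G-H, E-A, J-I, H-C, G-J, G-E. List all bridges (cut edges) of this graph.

The edges on the cycle G-E-A-F-G are not bridges since each lies on that cycle.
But removing D-B disconnects D from B — this is a bridge.

B-D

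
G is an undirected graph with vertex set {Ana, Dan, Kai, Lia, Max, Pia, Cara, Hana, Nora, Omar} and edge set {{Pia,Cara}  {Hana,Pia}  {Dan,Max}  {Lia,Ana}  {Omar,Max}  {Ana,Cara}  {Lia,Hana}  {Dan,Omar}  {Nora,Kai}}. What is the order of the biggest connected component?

5

Starting from Kai we can reach Kai, Nora. That is one component of size 2.
Starting from Dan we can reach Dan, Max, Omar. That is one component of size 3.
Starting from Ana we can reach Ana, Lia, Pia, Cara, Hana. That is one component of size 5.
The largest has 5 vertices.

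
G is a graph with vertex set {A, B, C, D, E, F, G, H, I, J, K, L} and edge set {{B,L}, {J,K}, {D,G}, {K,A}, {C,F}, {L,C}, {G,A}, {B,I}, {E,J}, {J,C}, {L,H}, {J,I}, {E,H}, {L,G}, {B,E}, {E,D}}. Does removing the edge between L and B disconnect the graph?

After removing L–B, the path L-H-E-B still connects them, so the edge is not a bridge.

No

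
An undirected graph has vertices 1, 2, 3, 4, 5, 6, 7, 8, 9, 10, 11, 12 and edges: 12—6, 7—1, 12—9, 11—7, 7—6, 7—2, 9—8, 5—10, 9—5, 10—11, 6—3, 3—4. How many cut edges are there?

5

The edges on the cycle 12-9-5-10-11-7-6-12 are not bridges since each lies on that cycle.
But removing 9—8 disconnects 9 from 8; removing 3—6 disconnects 3 from 6; removing 1—7 disconnects 1 from 7; removing 3—4 disconnects 3 from 4 — these are bridges.
In total 5 edges are bridges.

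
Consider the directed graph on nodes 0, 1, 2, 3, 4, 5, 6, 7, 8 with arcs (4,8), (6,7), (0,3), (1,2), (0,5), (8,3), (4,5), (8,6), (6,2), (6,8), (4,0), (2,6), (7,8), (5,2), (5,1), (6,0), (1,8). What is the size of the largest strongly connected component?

7

{0, 1, 2, 5, 6, 7, 8} are all mutually reachable — one SCC of size 7.
{3} is an SCC by itself.
{4} is an SCC by itself.
The largest has 7 vertices.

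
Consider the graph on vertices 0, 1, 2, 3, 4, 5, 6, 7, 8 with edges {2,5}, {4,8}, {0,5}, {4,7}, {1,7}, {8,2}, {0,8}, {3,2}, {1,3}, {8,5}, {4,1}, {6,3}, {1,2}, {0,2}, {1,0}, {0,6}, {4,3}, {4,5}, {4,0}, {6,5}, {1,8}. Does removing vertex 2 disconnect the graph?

Deleting 2 leaves 1 component (was 1) (its neighbors 0, 1, 3, 5, 8 remain connected to each other), so 2 is not a cut vertex.

No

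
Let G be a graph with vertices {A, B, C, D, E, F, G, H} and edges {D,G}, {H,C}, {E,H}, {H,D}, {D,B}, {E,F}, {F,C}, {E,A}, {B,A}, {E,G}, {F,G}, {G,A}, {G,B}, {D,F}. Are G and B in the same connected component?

From G we can reach A, B, C, D, E, F, G, H, which includes B.

Yes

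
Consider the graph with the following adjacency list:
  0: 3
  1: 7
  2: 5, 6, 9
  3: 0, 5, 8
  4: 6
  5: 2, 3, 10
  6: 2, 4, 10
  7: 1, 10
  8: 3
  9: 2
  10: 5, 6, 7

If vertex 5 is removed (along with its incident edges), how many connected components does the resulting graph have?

2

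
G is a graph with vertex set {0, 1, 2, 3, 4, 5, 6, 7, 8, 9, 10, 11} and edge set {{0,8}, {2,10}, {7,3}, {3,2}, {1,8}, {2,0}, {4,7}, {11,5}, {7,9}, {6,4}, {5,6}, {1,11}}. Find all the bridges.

The edges on the cycle 1-11-5-6-4-7-3-2-0-8-1 are not bridges since each lies on that cycle.
But removing 9—7 disconnects 9 from 7; removing 10—2 disconnects 10 from 2 — these are bridges.

10-2, 7-9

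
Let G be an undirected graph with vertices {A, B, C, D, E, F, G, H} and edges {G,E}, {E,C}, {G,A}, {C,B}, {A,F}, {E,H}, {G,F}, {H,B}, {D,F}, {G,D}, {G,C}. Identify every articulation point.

G

Removing G increases the component count from 1 to 2, so G is a cut vertex.
By contrast removing H leaves 1 component; it is not a cut vertex. No other vertex is a cut vertex either.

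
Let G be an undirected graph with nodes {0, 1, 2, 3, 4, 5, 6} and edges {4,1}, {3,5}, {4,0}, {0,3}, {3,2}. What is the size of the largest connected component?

6 is isolated — a component by itself.
Starting from 0 we can reach 0, 1, 2, 3, 4, 5. That is one component of size 6.
The largest has 6 vertices.

6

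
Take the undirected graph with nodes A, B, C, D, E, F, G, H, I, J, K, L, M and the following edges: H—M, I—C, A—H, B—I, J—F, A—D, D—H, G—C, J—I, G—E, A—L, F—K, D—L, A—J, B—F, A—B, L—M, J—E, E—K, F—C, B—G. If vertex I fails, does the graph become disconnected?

No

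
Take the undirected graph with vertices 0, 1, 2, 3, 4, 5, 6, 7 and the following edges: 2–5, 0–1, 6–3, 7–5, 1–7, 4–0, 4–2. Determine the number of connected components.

2

Starting from 3 we can reach 3, 6. That is one component of size 2.
Starting from 0 we can reach 0, 1, 2, 4, 5, 7. That is one component of size 6.
Total: 2 components.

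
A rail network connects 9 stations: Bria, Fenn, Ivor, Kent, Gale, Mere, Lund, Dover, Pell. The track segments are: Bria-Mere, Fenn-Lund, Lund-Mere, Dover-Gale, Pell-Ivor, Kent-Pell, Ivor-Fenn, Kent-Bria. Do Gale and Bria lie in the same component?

No

The component containing Gale is {Gale, Dover}, and Bria is not in it.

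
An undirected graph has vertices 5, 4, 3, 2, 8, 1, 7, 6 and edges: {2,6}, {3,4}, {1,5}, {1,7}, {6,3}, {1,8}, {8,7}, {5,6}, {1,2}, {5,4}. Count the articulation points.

1

Removing 1 increases the component count from 1 to 2, so 1 is a cut vertex.
By contrast removing 8 leaves 1 component; it is not a cut vertex. No other vertex is a cut vertex either.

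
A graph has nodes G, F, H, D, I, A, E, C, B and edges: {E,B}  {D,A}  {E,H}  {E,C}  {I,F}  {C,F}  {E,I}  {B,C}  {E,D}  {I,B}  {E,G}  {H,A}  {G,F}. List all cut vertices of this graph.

E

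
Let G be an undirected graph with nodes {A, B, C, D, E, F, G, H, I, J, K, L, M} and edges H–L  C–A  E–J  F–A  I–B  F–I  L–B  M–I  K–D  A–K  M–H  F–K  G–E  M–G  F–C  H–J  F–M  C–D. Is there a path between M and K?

From M we can reach A, B, C, D, E, F, G, H, I, J, K, L, M, which includes K.

Yes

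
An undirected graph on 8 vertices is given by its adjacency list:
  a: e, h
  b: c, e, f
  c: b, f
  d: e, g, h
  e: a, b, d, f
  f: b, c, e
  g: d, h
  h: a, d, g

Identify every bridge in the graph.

The edges on the cycle d-g-h-d are not bridges since each lies on that cycle.
Every edge lies on some cycle, so there are no bridges.

none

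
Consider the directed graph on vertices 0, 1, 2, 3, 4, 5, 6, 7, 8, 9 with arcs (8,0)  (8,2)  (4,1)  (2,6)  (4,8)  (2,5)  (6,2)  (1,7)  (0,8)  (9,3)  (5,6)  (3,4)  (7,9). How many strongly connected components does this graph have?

{1, 3, 4, 7, 9} are all mutually reachable — one SCC of size 5.
{2, 5, 6} are all mutually reachable — one SCC of size 3.
{0, 8} are all mutually reachable — one SCC of size 2.
That gives 3 strongly connected components.

3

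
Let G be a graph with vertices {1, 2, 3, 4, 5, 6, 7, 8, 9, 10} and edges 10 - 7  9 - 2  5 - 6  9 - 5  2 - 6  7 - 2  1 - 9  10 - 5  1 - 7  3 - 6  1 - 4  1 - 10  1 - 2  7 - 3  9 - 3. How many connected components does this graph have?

2

8 is isolated — a component by itself.
Starting from 1 we can reach 1, 2, 3, 4, 5, 6, 7, 9, 10. That is one component of size 9.
Total: 2 components.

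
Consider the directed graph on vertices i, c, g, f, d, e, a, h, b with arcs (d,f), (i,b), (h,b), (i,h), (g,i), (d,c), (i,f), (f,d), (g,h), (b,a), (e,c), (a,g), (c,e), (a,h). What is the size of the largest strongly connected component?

{a, b, g, h, i} are all mutually reachable — one SCC of size 5.
{d, f} are all mutually reachable — one SCC of size 2.
{c, e} are all mutually reachable — one SCC of size 2.
The largest has 5 vertices.

5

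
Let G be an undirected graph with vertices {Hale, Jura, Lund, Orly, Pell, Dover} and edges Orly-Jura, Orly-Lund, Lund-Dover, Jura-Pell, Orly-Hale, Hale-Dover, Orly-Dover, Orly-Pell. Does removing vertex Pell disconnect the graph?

Deleting Pell leaves 1 component (was 1) (its neighbors Jura, Orly remain connected to each other), so Pell is not a cut vertex.

No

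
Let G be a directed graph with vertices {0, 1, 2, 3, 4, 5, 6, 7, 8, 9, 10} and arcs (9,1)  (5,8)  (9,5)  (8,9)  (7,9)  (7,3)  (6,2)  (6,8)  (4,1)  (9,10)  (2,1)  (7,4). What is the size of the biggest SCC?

3

{5, 8, 9} are all mutually reachable — one SCC of size 3.
{7} is an SCC by itself.
{0} is an SCC by itself.
{10} is an SCC by itself.
{6} is an SCC by itself.
(and 4 more singleton SCCs)
The largest has 3 vertices.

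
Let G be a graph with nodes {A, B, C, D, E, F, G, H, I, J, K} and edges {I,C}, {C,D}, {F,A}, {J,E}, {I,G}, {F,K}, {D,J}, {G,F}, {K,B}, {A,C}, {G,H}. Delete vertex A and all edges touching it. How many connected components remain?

1

With A gone, the remaining components are: {B, C, D, E, F, G, H, I, J, K}.
That is 1 component.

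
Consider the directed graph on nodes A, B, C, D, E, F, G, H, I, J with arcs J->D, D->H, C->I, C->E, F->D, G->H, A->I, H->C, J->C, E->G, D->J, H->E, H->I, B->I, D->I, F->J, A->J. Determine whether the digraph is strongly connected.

No

There is no directed path from E to D, so the graph is not strongly connected.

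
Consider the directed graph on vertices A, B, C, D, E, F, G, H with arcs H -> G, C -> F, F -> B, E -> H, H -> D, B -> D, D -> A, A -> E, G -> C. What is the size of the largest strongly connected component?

8

{A, B, C, D, E, F, G, H} are all mutually reachable — one SCC of size 8.
The largest has 8 vertices.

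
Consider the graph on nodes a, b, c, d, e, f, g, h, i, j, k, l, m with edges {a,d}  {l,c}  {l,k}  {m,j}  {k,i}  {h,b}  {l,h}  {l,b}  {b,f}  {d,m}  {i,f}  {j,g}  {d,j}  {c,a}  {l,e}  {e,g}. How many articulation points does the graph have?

Removing l increases the component count from 1 to 2, so l is a cut vertex.
By contrast removing i leaves 1 component; it is not a cut vertex. No other vertex is a cut vertex either.

1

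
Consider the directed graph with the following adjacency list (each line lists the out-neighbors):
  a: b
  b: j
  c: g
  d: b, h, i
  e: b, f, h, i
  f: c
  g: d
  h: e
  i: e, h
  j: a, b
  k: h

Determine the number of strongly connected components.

3

{c, d, e, f, g, h, i} are all mutually reachable — one SCC of size 7.
{a, b, j} are all mutually reachable — one SCC of size 3.
{k} is an SCC by itself.
That gives 3 strongly connected components.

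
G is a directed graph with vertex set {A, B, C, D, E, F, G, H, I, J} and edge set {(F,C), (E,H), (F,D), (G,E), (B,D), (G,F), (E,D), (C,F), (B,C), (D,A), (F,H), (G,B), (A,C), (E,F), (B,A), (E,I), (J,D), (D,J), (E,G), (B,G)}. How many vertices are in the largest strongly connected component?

{A, C, D, F, J} are all mutually reachable — one SCC of size 5.
{B, E, G} are all mutually reachable — one SCC of size 3.
{I} is an SCC by itself.
{H} is an SCC by itself.
The largest has 5 vertices.

5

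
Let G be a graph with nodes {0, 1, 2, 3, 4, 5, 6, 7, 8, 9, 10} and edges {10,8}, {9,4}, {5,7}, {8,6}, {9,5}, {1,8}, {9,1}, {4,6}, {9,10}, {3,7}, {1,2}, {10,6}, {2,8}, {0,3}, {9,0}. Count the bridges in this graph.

0

The edges on the cycle 9-0-3-7-5-9 are not bridges since each lies on that cycle.
Every edge lies on some cycle, so there are no bridges.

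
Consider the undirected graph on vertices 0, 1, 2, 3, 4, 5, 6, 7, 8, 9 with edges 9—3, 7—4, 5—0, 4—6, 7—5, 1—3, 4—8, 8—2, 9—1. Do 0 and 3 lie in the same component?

The component containing 0 is {0, 2, 4, 5, 6, 7, 8}, and 3 is not in it.

No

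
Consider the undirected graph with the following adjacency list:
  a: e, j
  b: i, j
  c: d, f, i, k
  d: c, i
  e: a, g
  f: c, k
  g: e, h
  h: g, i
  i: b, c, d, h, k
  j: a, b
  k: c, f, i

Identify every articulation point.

i

Removing i increases the component count from 1 to 2, so i is a cut vertex.
By contrast removing f leaves 1 component; it is not a cut vertex. No other vertex is a cut vertex either.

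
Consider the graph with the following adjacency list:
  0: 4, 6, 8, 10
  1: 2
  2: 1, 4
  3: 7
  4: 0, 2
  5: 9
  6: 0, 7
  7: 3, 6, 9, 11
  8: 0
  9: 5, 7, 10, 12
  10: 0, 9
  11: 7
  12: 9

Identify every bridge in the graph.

0-4, 0-8, 1-2, 11-7, 12-9, 2-4, 3-7, 5-9

The edges on the cycle 9-10-0-6-7-9 are not bridges since each lies on that cycle.
But removing 0-8 disconnects 0 from 8; removing 0-4 disconnects 0 from 4; removing 7-3 disconnects 7 from 3; removing 4-2 disconnects 4 from 2 — these are bridges.
In total 8 edges are bridges.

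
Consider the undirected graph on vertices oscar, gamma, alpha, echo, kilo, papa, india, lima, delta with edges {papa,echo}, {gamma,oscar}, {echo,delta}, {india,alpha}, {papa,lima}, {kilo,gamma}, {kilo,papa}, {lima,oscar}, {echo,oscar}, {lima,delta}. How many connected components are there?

Starting from alpha we can reach alpha, india. That is one component of size 2.
Starting from echo we can reach echo, kilo, lima, papa, delta, gamma, oscar. That is one component of size 7.
Total: 2 components.

2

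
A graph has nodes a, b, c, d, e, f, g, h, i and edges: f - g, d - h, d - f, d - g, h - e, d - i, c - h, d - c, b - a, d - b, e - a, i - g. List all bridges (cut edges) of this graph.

none

The edges on the cycle d-i-g-d are not bridges since each lies on that cycle.
Every edge lies on some cycle, so there are no bridges.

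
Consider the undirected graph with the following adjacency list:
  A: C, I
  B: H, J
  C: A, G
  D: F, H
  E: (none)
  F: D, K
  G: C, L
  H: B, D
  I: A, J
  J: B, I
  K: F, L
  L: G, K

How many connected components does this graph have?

2

E is isolated — a component by itself.
Starting from A we can reach A, B, C, D, F, G, H, I, J, K, L. That is one component of size 11.
Total: 2 components.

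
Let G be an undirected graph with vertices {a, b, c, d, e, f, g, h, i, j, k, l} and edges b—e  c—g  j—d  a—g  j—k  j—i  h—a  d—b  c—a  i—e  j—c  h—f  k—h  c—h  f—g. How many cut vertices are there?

1

Removing j increases the component count from 2 to 3, so j is a cut vertex.
By contrast removing g leaves 2 components; it is not a cut vertex. No other vertex is a cut vertex either.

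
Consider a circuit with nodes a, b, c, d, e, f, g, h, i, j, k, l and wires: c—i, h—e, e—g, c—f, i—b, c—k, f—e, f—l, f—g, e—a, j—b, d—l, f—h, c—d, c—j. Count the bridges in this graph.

2

The edges on the cycle f-h-e-f are not bridges since each lies on that cycle.
But removing c—k disconnects c from k; removing a—e disconnects a from e — these are bridges.
That makes 2 bridges.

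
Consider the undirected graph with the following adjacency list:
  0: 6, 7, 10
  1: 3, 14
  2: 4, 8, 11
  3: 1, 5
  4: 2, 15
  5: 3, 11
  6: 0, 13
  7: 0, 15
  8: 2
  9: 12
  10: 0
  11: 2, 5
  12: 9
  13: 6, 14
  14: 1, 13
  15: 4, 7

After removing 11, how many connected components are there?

2

With 11 gone, the remaining components are: {9, 12}; {0, 1, 2, 3, 4, 5, 6, 7, 8, 10, 13, 14, 15}.
That is 2 components.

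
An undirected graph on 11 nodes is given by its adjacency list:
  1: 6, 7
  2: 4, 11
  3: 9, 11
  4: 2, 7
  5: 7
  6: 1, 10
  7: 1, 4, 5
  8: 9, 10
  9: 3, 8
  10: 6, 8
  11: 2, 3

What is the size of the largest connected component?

Starting from 1 we can reach 1, 2, 3, 4, 5, 6, 7, 8, 9, 10, 11. That is one component of size 11.
The largest has 11 vertices.

11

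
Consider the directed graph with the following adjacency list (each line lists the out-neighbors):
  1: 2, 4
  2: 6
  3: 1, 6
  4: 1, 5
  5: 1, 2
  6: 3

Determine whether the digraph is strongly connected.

From 4 we can reach every vertex (1, 2, 3, 4, 5, 6), and every vertex can reach 4 (1, 2, 3, 4, 5, 6). So the whole graph is one strongly connected component.

Yes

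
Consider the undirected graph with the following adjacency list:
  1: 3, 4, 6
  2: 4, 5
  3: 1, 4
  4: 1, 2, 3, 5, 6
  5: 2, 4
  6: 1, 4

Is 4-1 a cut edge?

No

After removing 4-1, the path 4-3-1 still connects them, so the edge is not a bridge.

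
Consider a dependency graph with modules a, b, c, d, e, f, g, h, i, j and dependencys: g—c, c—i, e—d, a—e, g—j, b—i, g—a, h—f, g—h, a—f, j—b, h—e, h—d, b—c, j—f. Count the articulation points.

Removing e, for instance, still leaves 1 component. No single vertex removal increases the component count — the graph has no articulation points.

0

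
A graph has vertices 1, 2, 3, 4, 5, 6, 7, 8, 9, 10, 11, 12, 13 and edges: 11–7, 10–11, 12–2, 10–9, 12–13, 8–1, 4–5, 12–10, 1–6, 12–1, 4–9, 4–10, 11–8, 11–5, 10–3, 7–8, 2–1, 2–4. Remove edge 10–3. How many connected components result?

2

Before removal there is 1 component.
10–3 is a bridge — removing it separates 10's side from 3's side.
After removal: 2 components.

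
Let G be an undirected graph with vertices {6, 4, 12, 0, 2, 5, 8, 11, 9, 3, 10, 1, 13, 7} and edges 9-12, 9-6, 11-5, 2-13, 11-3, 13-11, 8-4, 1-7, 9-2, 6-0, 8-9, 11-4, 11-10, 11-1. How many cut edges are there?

The edges on the cycle 8-9-2-13-11-4-8 are not bridges since each lies on that cycle.
But removing 10-11 disconnects 10 from 11; removing 9-6 disconnects 9 from 6; removing 0-6 disconnects 0 from 6; removing 3-11 disconnects 3 from 11 — these are bridges.
In total 8 edges are bridges.

8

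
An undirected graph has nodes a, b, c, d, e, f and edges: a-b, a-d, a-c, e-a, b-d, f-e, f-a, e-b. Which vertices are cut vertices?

a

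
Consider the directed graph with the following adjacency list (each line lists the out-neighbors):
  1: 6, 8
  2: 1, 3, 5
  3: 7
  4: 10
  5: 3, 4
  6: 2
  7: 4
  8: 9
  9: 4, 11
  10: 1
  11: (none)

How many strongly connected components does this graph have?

{1, 2, 3, 4, 5, 6, 7, 8, 9, 10} are all mutually reachable — one SCC of size 10.
{11} is an SCC by itself.
That gives 2 strongly connected components.

2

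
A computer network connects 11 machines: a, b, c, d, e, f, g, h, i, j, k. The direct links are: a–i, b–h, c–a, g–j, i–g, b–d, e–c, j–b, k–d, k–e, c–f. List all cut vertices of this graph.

b, c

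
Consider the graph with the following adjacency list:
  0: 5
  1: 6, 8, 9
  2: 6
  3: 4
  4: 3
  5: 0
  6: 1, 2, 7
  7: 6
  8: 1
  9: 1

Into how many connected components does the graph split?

3

Starting from 0 we can reach 0, 5. That is one component of size 2.
Starting from 3 we can reach 3, 4. That is one component of size 2.
Starting from 1 we can reach 1, 2, 6, 7, 8, 9. That is one component of size 6.
Total: 3 components.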